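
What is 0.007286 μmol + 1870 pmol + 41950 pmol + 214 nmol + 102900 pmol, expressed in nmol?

In nmol:
  0.007286 μmol = 0.007286e3 nmol = 7.286
  1870 pmol = 1870e-3 nmol = 1.87
  41950 pmol = 41950e-3 nmol = 41.95
  214 nmol → 214
  102900 pmol = 102900e-3 nmol = 102.9
Sum: 7.286 + 1.87 + 41.95 + 214 + 102.9 = 368.006

368.006 nmol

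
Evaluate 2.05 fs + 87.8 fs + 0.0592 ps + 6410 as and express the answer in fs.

155.46 fs

In fs:
  2.05 fs → 2.05
  87.8 fs → 87.8
  0.0592 ps = 0.0592 × 10^3 fs = 59.2
  6410 as = 6410 × 10^-3 fs = 6.41
Sum: 2.05 + 87.8 + 59.2 + 6.41 = 155.46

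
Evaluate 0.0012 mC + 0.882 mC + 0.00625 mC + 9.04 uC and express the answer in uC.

898.49 uC

In uC:
  0.0012 mC = 0.0012 × 10^3 uC = 1.2
  0.882 mC = 0.882 × 10^3 uC = 882
  0.00625 mC = 0.00625 × 10^3 uC = 6.25
  9.04 uC → 9.04
Sum: 1.2 + 882 + 6.25 + 9.04 = 898.49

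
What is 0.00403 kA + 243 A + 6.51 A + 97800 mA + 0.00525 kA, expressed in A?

In A:
  0.00403 kA = 0.00403e3 A = 4.03
  243 A → 243
  6.51 A → 6.51
  97800 mA = 97800e-3 A = 97.8
  0.00525 kA = 0.00525e3 A = 5.25
Sum: 4.03 + 243 + 6.51 + 97.8 + 5.25 = 356.59

356.59 A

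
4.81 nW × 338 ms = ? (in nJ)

1.62578 nJ

4.81 × 10⁻⁹ × 338 × 10⁻³ = 1625.78 × 10⁻¹² J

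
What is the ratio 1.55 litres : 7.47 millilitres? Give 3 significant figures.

207

(1.55) / (7.47 × 10⁻³) = 0.2075 × 10³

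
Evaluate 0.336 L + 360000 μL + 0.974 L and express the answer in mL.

1670 mL

In mL:
  0.336 L = 0.336e3 mL = 336
  360000 μL = 360000e-3 mL = 360
  0.974 L = 0.974e3 mL = 974
Sum: 336 + 360 + 974 = 1670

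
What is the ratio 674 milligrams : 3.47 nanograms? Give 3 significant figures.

194000000

(674 × 10^-3) / (3.47 × 10^-9) = 194.2 × 10^6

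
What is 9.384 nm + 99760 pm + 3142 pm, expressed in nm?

In nm:
  9.384 nm → 9.384
  99760 pm = 99760 × 10^-3 nm = 99.76
  3142 pm = 3142 × 10^-3 nm = 3.142
Sum: 9.384 + 99.76 + 3.142 = 112.286

112.286 nm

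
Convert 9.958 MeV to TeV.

0.000009958 TeV

mega = 10⁶, tera = 10¹²; factor is 10⁻⁶.
9.958 × 10⁻⁶ = 0.000009958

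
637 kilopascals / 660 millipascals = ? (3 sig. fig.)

(637 × 10^3) / (660 × 10^-3) = 0.9652 × 10^6

965000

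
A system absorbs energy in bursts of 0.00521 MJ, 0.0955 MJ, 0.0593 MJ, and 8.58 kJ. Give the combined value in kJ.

168.59 kJ

In kJ:
  0.00521 MJ = 0.00521 × 10³ kJ = 5.21
  0.0955 MJ = 0.0955 × 10³ kJ = 95.5
  0.0593 MJ = 0.0593 × 10³ kJ = 59.3
  8.58 kJ → 8.58
Sum: 5.21 + 95.5 + 59.3 + 8.58 = 168.59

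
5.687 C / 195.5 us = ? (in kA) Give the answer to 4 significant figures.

29.09 kA

(5.687) / (195.5e-6) = 0.0290895e6 A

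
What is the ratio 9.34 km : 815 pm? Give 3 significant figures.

11500000000000

(9.34 × 10³) / (815 × 10⁻¹²) = 0.01146 × 10¹⁵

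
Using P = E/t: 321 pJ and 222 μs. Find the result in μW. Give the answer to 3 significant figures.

(321e-12) / (222e-6) = 1.4459e-6 W

1.45 μW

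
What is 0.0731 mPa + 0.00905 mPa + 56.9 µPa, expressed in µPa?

In µPa:
  0.0731 mPa = 0.0731 × 10³ µPa = 73.1
  0.00905 mPa = 0.00905 × 10³ µPa = 9.05
  56.9 µPa → 56.9
Sum: 73.1 + 9.05 + 56.9 = 139.05

139.05 µPa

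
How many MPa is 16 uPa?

0.000000000016 MPa

micro = 10⁻⁶, mega = 10⁶; factor is 10⁻¹².
16 × 10⁻¹² = 0.000000000016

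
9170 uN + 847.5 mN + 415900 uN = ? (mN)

1272.57 mN

In mN:
  9170 uN = 9170 × 10⁻³ mN = 9.17
  847.5 mN → 847.5
  415900 uN = 415900 × 10⁻³ mN = 415.9
Sum: 9.17 + 847.5 + 415.9 = 1272.57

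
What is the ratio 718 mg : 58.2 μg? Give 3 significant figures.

(718 × 10⁻³) / (58.2 × 10⁻⁶) = 12.34 × 10³

12300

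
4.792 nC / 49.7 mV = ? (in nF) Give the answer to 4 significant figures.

96.42 nF

(4.792 × 10^-9) / (49.7 × 10^-3) = 0.0964185 × 10^-6 F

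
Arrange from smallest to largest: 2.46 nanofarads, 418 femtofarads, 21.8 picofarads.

418 femtofarads < 21.8 picofarads < 2.46 nanofarads

2.46 nanofarads = 0.00000000246 farads
418 femtofarads = 0.000000000000418 farads
21.8 picofarads = 0.0000000000218 farads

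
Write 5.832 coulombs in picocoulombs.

(no prefix) = 1e0, pico = 1e-12; factor is 1e12.
5.832 × 1e12 = 5832000000000

5832000000000 picocoulombs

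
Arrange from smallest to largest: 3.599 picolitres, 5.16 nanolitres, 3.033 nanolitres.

3.599 picolitres = 0.000000000003599 litres
5.16 nanolitres = 0.00000000516 litres
3.033 nanolitres = 0.000000003033 litres

3.599 picolitres < 3.033 nanolitres < 5.16 nanolitres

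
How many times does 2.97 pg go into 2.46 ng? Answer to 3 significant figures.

828

(2.46 × 10⁻⁹) / (2.97 × 10⁻¹²) = 0.8283 × 10³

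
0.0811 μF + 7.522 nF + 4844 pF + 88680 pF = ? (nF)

182.146 nF

In nF:
  0.0811 μF = 0.0811 × 10³ nF = 81.1
  7.522 nF → 7.522
  4844 pF = 4844 × 10⁻³ nF = 4.844
  88680 pF = 88680 × 10⁻³ nF = 88.68
Sum: 81.1 + 7.522 + 4.844 + 88.68 = 182.146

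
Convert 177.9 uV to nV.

177900 nV

micro = 1e-6, nano = 1e-9; factor is 1e3.
177.9 × 1e3 = 177900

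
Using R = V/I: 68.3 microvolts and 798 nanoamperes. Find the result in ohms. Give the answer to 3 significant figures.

85.6 ohms

(68.3 × 10⁻⁶) / (798 × 10⁻⁹) = 0.085589 × 10³ Ω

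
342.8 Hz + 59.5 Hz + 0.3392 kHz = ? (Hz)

741.5 Hz

In Hz:
  342.8 Hz → 342.8
  59.5 Hz → 59.5
  0.3392 kHz = 0.3392 × 10³ Hz = 339.2
Sum: 342.8 + 59.5 + 339.2 = 741.5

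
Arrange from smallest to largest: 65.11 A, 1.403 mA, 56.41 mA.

1.403 mA < 56.41 mA < 65.11 A

65.11 A = 65.11 A
1.403 mA = 0.001403 A
56.41 mA = 0.05641 A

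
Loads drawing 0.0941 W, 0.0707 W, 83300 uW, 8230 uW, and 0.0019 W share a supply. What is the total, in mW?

In mW:
  0.0941 W = 0.0941 × 10³ mW = 94.1
  0.0707 W = 0.0707 × 10³ mW = 70.7
  83300 uW = 83300 × 10⁻³ mW = 83.3
  8230 uW = 8230 × 10⁻³ mW = 8.23
  0.0019 W = 0.0019 × 10³ mW = 1.9
Sum: 94.1 + 70.7 + 83.3 + 8.23 + 1.9 = 258.23

258.23 mW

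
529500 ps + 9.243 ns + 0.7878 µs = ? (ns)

1326.543 ns

In ns:
  529500 ps = 529500 × 10⁻³ ns = 529.5
  9.243 ns → 9.243
  0.7878 µs = 0.7878 × 10³ ns = 787.8
Sum: 529.5 + 9.243 + 787.8 = 1326.543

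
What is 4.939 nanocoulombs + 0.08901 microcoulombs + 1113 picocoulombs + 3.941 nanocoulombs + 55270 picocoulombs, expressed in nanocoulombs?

In nanocoulombs:
  4.939 nanocoulombs → 4.939
  0.08901 microcoulombs = 0.08901 × 10^3 nanocoulombs = 89.01
  1113 picocoulombs = 1113 × 10^-3 nanocoulombs = 1.113
  3.941 nanocoulombs → 3.941
  55270 picocoulombs = 55270 × 10^-3 nanocoulombs = 55.27
Sum: 4.939 + 89.01 + 1.113 + 3.941 + 55.27 = 154.273

154.273 nanocoulombs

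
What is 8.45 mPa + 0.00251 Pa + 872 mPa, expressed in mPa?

882.96 mPa

In mPa:
  8.45 mPa → 8.45
  0.00251 Pa = 0.00251e3 mPa = 2.51
  872 mPa → 872
Sum: 8.45 + 2.51 + 872 = 882.96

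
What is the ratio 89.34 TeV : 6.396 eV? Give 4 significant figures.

(89.34e12) / (6.396) = 13.968e12

13970000000000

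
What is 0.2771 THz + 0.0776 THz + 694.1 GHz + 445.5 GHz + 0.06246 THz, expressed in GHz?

In GHz:
  0.2771 THz = 0.2771 × 10^3 GHz = 277.1
  0.0776 THz = 0.0776 × 10^3 GHz = 77.6
  694.1 GHz → 694.1
  445.5 GHz → 445.5
  0.06246 THz = 0.06246 × 10^3 GHz = 62.46
Sum: 277.1 + 77.6 + 694.1 + 445.5 + 62.46 = 1556.76

1556.76 GHz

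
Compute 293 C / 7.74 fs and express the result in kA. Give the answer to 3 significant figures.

(293) / (7.74e-15) = 37.855e15 A

37900000000000 kA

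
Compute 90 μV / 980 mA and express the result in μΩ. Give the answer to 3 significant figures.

91.8 μΩ

(90e-6) / (980e-3) = 0.091837e-3 Ω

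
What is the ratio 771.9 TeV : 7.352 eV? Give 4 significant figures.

105000000000000

(771.9e12) / (7.352) = 104.99e12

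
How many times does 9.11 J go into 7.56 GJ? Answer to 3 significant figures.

830000000

(7.56 × 10⁹) / (9.11) = 0.8299 × 10⁹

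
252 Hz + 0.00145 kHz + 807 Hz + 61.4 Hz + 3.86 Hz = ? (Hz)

In Hz:
  252 Hz → 252
  0.00145 kHz = 0.00145 × 10³ Hz = 1.45
  807 Hz → 807
  61.4 Hz → 61.4
  3.86 Hz → 3.86
Sum: 252 + 1.45 + 807 + 61.4 + 3.86 = 1125.71

1125.71 Hz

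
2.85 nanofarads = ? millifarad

nano = 1e-9, milli = 1e-3; factor is 1e-6.
2.85 × 1e-6 = 0.00000285

0.00000285 millifarads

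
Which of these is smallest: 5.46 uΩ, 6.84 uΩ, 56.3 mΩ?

5.46 uΩ

5.46 uΩ = 0.00000546 Ω
6.84 uΩ = 0.00000684 Ω
56.3 mΩ = 0.0563 Ω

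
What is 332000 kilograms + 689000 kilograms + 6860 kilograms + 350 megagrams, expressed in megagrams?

In megagrams:
  332000 kilograms = 332000e-3 megagrams = 332
  689000 kilograms = 689000e-3 megagrams = 689
  6860 kilograms = 6860e-3 megagrams = 6.86
  350 megagrams → 350
Sum: 332 + 689 + 6.86 + 350 = 1377.86

1377.86 megagrams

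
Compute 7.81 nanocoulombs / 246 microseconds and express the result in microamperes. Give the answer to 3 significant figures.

(7.81 × 10^-9) / (246 × 10^-6) = 0.031748 × 10^-3 A

31.7 microamperes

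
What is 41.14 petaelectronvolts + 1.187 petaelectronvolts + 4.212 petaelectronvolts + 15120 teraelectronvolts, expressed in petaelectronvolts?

In petaelectronvolts:
  41.14 petaelectronvolts → 41.14
  1.187 petaelectronvolts → 1.187
  4.212 petaelectronvolts → 4.212
  15120 teraelectronvolts = 15120 × 10^-3 petaelectronvolts = 15.12
Sum: 41.14 + 1.187 + 4.212 + 15.12 = 61.659

61.659 petaelectronvolts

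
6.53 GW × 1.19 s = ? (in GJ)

6.53 × 10⁹ × 1.19 = 7.7707 × 10⁹ J

7.7707 GJ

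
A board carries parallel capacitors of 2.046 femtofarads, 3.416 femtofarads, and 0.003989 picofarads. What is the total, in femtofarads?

In femtofarads:
  2.046 femtofarads → 2.046
  3.416 femtofarads → 3.416
  0.003989 picofarads = 0.003989e3 femtofarads = 3.989
Sum: 2.046 + 3.416 + 3.989 = 9.451

9.451 femtofarads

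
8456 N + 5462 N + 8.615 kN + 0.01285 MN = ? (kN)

35.383 kN

In kN:
  8456 N = 8456 × 10⁻³ kN = 8.456
  5462 N = 5462 × 10⁻³ kN = 5.462
  8.615 kN → 8.615
  0.01285 MN = 0.01285 × 10³ kN = 12.85
Sum: 8.456 + 5.462 + 8.615 + 12.85 = 35.383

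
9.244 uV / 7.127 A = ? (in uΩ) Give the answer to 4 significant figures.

(9.244 × 10⁻⁶) / (7.127) = 1.29704 × 10⁻⁶ Ω

1.297 uΩ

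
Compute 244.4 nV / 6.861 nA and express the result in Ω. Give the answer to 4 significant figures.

(244.4 × 10⁻⁹) / (6.861 × 10⁻⁹) = 35.6216 Ω

35.62 Ω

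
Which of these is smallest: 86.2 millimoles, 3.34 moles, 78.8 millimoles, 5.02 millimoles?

5.02 millimoles

86.2 millimoles = 0.0862 moles
3.34 moles = 3.34 moles
78.8 millimoles = 0.0788 moles
5.02 millimoles = 0.00502 moles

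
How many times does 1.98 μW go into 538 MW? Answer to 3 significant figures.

(538 × 10^6) / (1.98 × 10^-6) = 271.7 × 10^12

272000000000000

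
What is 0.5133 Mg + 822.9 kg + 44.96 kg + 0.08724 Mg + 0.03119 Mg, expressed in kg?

1499.59 kg

In kg:
  0.5133 Mg = 0.5133e3 kg = 513.3
  822.9 kg → 822.9
  44.96 kg → 44.96
  0.08724 Mg = 0.08724e3 kg = 87.24
  0.03119 Mg = 0.03119e3 kg = 31.19
Sum: 513.3 + 822.9 + 44.96 + 87.24 + 31.19 = 1499.59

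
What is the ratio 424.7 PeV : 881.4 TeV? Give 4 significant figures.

(424.7 × 10^15) / (881.4 × 10^12) = 0.48185 × 10^3

481.8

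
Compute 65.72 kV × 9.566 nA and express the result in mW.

0.62867752 mW

65.72e3 × 9.566e-9 = 628.67752e-6 W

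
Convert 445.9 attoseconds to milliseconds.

atto = 10⁻¹⁸, milli = 10⁻³; factor is 10⁻¹⁵.
445.9 × 10⁻¹⁵ = 0.0000000000004459

0.0000000000004459 milliseconds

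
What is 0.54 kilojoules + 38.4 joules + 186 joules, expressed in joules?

In joules:
  0.54 kilojoules = 0.54 × 10³ joules = 540
  38.4 joules → 38.4
  186 joules → 186
Sum: 540 + 38.4 + 186 = 764.4

764.4 joules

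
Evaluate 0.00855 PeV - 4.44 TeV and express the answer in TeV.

4.11 TeV

In TeV:
  0.00855 PeV = 0.00855 × 10³ TeV = 8.55
  4.44 TeV → 4.44
Difference: 8.55 - 4.44 = 4.11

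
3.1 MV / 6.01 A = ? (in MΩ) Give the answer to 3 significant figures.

0.516 MΩ

(3.1 × 10^6) / (6.01) = 0.51581 × 10^6 Ω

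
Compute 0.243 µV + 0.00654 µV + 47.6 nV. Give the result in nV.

In nV:
  0.243 µV = 0.243 × 10^3 nV = 243
  0.00654 µV = 0.00654 × 10^3 nV = 6.54
  47.6 nV → 47.6
Sum: 243 + 6.54 + 47.6 = 297.14

297.14 nV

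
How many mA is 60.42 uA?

micro = 10⁻⁶, milli = 10⁻³; factor is 10⁻³.
60.42 × 10⁻³ = 0.06042

0.06042 mA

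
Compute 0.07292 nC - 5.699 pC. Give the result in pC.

67.221 pC

In pC:
  0.07292 nC = 0.07292 × 10³ pC = 72.92
  5.699 pC → 5.699
Difference: 72.92 - 5.699 = 67.221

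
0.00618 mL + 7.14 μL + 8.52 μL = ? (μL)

In μL:
  0.00618 mL = 0.00618e3 μL = 6.18
  7.14 μL → 7.14
  8.52 μL → 8.52
Sum: 6.18 + 7.14 + 8.52 = 21.84

21.84 μL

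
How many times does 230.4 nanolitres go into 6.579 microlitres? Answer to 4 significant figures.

28.55

(6.579 × 10⁻⁶) / (230.4 × 10⁻⁹) = 0.028555 × 10³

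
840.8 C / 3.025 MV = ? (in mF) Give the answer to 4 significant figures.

0.2780 mF

(840.8) / (3.025 × 10^6) = 277.95 × 10^-6 F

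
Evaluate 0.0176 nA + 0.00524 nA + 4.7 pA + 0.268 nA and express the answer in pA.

In pA:
  0.0176 nA = 0.0176e3 pA = 17.6
  0.00524 nA = 0.00524e3 pA = 5.24
  4.7 pA → 4.7
  0.268 nA = 0.268e3 pA = 268
Sum: 17.6 + 5.24 + 4.7 + 268 = 295.54

295.54 pA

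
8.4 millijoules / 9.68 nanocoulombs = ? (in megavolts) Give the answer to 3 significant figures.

0.868 megavolts

(8.4 × 10⁻³) / (9.68 × 10⁻⁹) = 0.86777 × 10⁶ V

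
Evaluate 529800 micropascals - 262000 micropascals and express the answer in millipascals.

In millipascals:
  529800 micropascals = 529800 × 10⁻³ millipascals = 529.8
  262000 micropascals = 262000 × 10⁻³ millipascals = 262
Difference: 529.8 - 262 = 267.8

267.8 millipascals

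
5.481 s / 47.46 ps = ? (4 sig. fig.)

115500000000

(5.481) / (47.46 × 10⁻¹²) = 0.11549 × 10¹²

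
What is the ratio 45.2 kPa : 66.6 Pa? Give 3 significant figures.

679

(45.2 × 10^3) / (66.6) = 0.6787 × 10^3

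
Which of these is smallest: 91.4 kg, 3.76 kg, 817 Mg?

91.4 kg = 91400 g
3.76 kg = 3760 g
817 Mg = 817000000 g

3.76 kg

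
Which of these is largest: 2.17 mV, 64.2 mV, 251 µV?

64.2 mV

2.17 mV = 0.00217 V
64.2 mV = 0.0642 V
251 µV = 0.000251 V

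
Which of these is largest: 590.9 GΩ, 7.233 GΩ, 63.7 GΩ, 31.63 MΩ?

590.9 GΩ = 590900000000 Ω
7.233 GΩ = 7233000000 Ω
63.7 GΩ = 63700000000 Ω
31.63 MΩ = 31630000 Ω

590.9 GΩ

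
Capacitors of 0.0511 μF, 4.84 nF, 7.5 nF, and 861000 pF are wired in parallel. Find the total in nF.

924.44 nF

In nF:
  0.0511 μF = 0.0511e3 nF = 51.1
  4.84 nF → 4.84
  7.5 nF → 7.5
  861000 pF = 861000e-3 nF = 861
Sum: 51.1 + 4.84 + 7.5 + 861 = 924.44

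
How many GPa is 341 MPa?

mega = 1e6, giga = 1e9; factor is 1e-3.
341 × 1e-3 = 0.341

0.341 GPa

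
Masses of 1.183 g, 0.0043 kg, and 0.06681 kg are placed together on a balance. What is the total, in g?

72.293 g

In g:
  1.183 g → 1.183
  0.0043 kg = 0.0043e3 g = 4.3
  0.06681 kg = 0.06681e3 g = 66.81
Sum: 1.183 + 4.3 + 66.81 = 72.293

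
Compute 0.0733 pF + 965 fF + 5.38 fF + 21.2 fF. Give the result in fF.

1064.88 fF

In fF:
  0.0733 pF = 0.0733 × 10^3 fF = 73.3
  965 fF → 965
  5.38 fF → 5.38
  21.2 fF → 21.2
Sum: 73.3 + 965 + 5.38 + 21.2 = 1064.88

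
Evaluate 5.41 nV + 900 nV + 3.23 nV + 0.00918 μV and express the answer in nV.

In nV:
  5.41 nV → 5.41
  900 nV → 900
  3.23 nV → 3.23
  0.00918 μV = 0.00918e3 nV = 9.18
Sum: 5.41 + 900 + 3.23 + 9.18 = 917.82

917.82 nV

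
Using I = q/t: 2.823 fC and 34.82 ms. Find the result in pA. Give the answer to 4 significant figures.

(2.823 × 10⁻¹⁵) / (34.82 × 10⁻³) = 0.0810741 × 10⁻¹² A

0.08107 pA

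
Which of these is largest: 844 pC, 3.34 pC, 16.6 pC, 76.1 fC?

844 pC

844 pC = 0.000000000844 C
3.34 pC = 0.00000000000334 C
16.6 pC = 0.0000000000166 C
76.1 fC = 0.0000000000000761 C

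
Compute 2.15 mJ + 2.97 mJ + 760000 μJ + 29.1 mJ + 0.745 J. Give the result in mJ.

In mJ:
  2.15 mJ → 2.15
  2.97 mJ → 2.97
  760000 μJ = 760000e-3 mJ = 760
  29.1 mJ → 29.1
  0.745 J = 0.745e3 mJ = 745
Sum: 2.15 + 2.97 + 760 + 29.1 + 745 = 1539.22

1539.22 mJ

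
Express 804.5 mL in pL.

804500000000 pL

milli = 1e-3, pico = 1e-12; factor is 1e9.
804.5 × 1e9 = 804500000000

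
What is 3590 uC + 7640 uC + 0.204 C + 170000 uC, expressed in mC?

385.23 mC

In mC:
  3590 uC = 3590e-3 mC = 3.59
  7640 uC = 7640e-3 mC = 7.64
  0.204 C = 0.204e3 mC = 204
  170000 uC = 170000e-3 mC = 170
Sum: 3.59 + 7.64 + 204 + 170 = 385.23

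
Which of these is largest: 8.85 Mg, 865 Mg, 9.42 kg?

865 Mg

8.85 Mg = 8850000 g
865 Mg = 865000000 g
9.42 kg = 9420 g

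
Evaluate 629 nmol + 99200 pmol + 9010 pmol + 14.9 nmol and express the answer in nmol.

752.11 nmol

In nmol:
  629 nmol → 629
  99200 pmol = 99200 × 10^-3 nmol = 99.2
  9010 pmol = 9010 × 10^-3 nmol = 9.01
  14.9 nmol → 14.9
Sum: 629 + 99.2 + 9.01 + 14.9 = 752.11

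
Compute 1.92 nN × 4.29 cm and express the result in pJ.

1.92e-9 × 4.29e-2 = 8.2368e-11 J

82.368 pJ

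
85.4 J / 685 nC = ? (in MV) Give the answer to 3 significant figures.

125 MV

(85.4) / (685e-9) = 0.12467e9 V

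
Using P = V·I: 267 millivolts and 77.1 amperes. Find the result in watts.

267e-3 × 77.1 = 20585.7e-3 W

20.5857 watts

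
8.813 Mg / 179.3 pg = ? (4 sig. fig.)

(8.813e6) / (179.3e-12) = 0.049152e18

49150000000000000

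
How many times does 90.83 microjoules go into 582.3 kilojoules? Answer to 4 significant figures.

6411000000

(582.3e3) / (90.83e-6) = 6.4109e9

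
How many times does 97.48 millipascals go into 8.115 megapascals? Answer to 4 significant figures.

83250000

(8.115e6) / (97.48e-3) = 0.083248e9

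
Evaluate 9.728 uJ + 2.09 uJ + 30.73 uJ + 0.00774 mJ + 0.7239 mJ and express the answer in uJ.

774.188 uJ

In uJ:
  9.728 uJ → 9.728
  2.09 uJ → 2.09
  30.73 uJ → 30.73
  0.00774 mJ = 0.00774 × 10³ uJ = 7.74
  0.7239 mJ = 0.7239 × 10³ uJ = 723.9
Sum: 9.728 + 2.09 + 30.73 + 7.74 + 723.9 = 774.188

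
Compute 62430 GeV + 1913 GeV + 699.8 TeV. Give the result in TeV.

In TeV:
  62430 GeV = 62430 × 10⁻³ TeV = 62.43
  1913 GeV = 1913 × 10⁻³ TeV = 1.913
  699.8 TeV → 699.8
Sum: 62.43 + 1.913 + 699.8 = 764.143

764.143 TeV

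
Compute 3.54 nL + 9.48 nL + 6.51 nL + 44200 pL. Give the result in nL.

63.73 nL

In nL:
  3.54 nL → 3.54
  9.48 nL → 9.48
  6.51 nL → 6.51
  44200 pL = 44200 × 10⁻³ nL = 44.2
Sum: 3.54 + 9.48 + 6.51 + 44.2 = 63.73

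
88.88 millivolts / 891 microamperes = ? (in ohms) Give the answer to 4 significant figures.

(88.88 × 10^-3) / (891 × 10^-6) = 0.0997531 × 10^3 Ω

99.75 ohms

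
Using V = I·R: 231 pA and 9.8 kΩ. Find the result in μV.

2.2638 μV

231e-12 × 9.8e3 = 2263.8e-9 V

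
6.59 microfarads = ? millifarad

0.00659 millifarads

micro = 1e-6, milli = 1e-3; factor is 1e-3.
6.59 × 1e-3 = 0.00659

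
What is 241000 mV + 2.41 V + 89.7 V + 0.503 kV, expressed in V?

In V:
  241000 mV = 241000e-3 V = 241
  2.41 V → 2.41
  89.7 V → 89.7
  0.503 kV = 0.503e3 V = 503
Sum: 241 + 2.41 + 89.7 + 503 = 836.11

836.11 V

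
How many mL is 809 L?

809000 mL

(no prefix) = 1e0, milli = 1e-3; factor is 1e3.
809 × 1e3 = 809000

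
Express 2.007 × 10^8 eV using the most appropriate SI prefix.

= 200.7 × 10^6 eV; 10^6 is mega.

200.7 MeV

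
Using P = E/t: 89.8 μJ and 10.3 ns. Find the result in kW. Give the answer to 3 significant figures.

8.72 kW

(89.8e-6) / (10.3e-9) = 8.7184e3 W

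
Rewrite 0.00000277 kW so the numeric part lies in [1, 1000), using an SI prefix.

2.77 mW

= 2.77 × 10⁻³ W; 10⁻³ is milli.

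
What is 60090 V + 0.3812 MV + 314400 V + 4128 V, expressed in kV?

In kV:
  60090 V = 60090e-3 kV = 60.09
  0.3812 MV = 0.3812e3 kV = 381.2
  314400 V = 314400e-3 kV = 314.4
  4128 V = 4128e-3 kV = 4.128
Sum: 60.09 + 381.2 + 314.4 + 4.128 = 759.818

759.818 kV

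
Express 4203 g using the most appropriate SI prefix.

= 4.203e3 g; 1e3 is kilo.

4.203 kg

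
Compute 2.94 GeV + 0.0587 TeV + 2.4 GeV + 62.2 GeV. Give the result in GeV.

In GeV:
  2.94 GeV → 2.94
  0.0587 TeV = 0.0587 × 10^3 GeV = 58.7
  2.4 GeV → 2.4
  62.2 GeV → 62.2
Sum: 2.94 + 58.7 + 2.4 + 62.2 = 126.24

126.24 GeV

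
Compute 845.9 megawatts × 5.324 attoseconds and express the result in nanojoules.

4.5035716 nanojoules

845.9 × 10⁶ × 5.324 × 10⁻¹⁸ = 4503.5716 × 10⁻¹² J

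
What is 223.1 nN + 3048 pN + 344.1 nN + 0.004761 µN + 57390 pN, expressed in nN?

In nN:
  223.1 nN → 223.1
  3048 pN = 3048 × 10^-3 nN = 3.048
  344.1 nN → 344.1
  0.004761 µN = 0.004761 × 10^3 nN = 4.761
  57390 pN = 57390 × 10^-3 nN = 57.39
Sum: 223.1 + 3.048 + 344.1 + 4.761 + 57.39 = 632.399

632.399 nN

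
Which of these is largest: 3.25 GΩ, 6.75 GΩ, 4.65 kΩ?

6.75 GΩ

3.25 GΩ = 3250000000 Ω
6.75 GΩ = 6750000000 Ω
4.65 kΩ = 4650 Ω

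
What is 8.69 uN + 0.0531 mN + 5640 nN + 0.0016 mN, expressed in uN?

In uN:
  8.69 uN → 8.69
  0.0531 mN = 0.0531 × 10³ uN = 53.1
  5640 nN = 5640 × 10⁻³ uN = 5.64
  0.0016 mN = 0.0016 × 10³ uN = 1.6
Sum: 8.69 + 53.1 + 5.64 + 1.6 = 69.03

69.03 uN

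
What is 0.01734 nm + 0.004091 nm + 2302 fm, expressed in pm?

23.733 pm

In pm:
  0.01734 nm = 0.01734 × 10³ pm = 17.34
  0.004091 nm = 0.004091 × 10³ pm = 4.091
  2302 fm = 2302 × 10⁻³ pm = 2.302
Sum: 17.34 + 4.091 + 2.302 = 23.733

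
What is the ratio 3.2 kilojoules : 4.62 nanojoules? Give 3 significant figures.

(3.2 × 10^3) / (4.62 × 10^-9) = 0.6926 × 10^12

693000000000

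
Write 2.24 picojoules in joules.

pico = 10⁻¹², (no prefix) = 10⁰; factor is 10⁻¹².
2.24 × 10⁻¹² = 0.00000000000224

0.00000000000224 joules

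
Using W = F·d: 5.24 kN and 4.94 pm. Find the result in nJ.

25.8856 nJ

5.24e3 × 4.94e-12 = 25.8856e-9 J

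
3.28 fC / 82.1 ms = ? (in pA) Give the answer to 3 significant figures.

(3.28e-15) / (82.1e-3) = 0.039951e-12 A

0.0400 pA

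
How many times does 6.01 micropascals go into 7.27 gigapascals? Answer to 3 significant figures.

(7.27e9) / (6.01e-6) = 1.21e15

1210000000000000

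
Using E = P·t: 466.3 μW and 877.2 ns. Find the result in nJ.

0.40903836 nJ

466.3 × 10⁻⁶ × 877.2 × 10⁻⁹ = 409038.36 × 10⁻¹⁵ J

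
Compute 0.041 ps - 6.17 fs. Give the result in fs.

34.83 fs

In fs:
  0.041 ps = 0.041 × 10^3 fs = 41
  6.17 fs → 6.17
Difference: 41 - 6.17 = 34.83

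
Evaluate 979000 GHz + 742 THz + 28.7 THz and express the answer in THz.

In THz:
  979000 GHz = 979000e-3 THz = 979
  742 THz → 742
  28.7 THz → 28.7
Sum: 979 + 742 + 28.7 = 1749.7

1749.7 THz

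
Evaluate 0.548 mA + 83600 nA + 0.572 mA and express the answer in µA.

1203.6 µA

In µA:
  0.548 mA = 0.548e3 µA = 548
  83600 nA = 83600e-3 µA = 83.6
  0.572 mA = 0.572e3 µA = 572
Sum: 548 + 83.6 + 572 = 1203.6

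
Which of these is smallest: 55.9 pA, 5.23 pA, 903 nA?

55.9 pA = 0.0000000000559 A
5.23 pA = 0.00000000000523 A
903 nA = 0.000000903 A

5.23 pA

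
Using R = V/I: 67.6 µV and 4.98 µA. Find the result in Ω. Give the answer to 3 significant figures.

(67.6e-6) / (4.98e-6) = 13.574 Ω

13.6 Ω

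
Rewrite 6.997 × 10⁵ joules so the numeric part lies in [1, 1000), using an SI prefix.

= 699.7 × 10³ joules; 10³ is kilo.

699.7 kilojoules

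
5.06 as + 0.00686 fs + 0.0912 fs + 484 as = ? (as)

In as:
  5.06 as → 5.06
  0.00686 fs = 0.00686e3 as = 6.86
  0.0912 fs = 0.0912e3 as = 91.2
  484 as → 484
Sum: 5.06 + 6.86 + 91.2 + 484 = 587.12

587.12 as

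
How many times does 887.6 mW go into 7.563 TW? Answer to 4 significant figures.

(7.563e12) / (887.6e-3) = 0.0085207e15

8521000000000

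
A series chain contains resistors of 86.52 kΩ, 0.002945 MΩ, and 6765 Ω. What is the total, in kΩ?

96.23 kΩ

In kΩ:
  86.52 kΩ → 86.52
  0.002945 MΩ = 0.002945 × 10³ kΩ = 2.945
  6765 Ω = 6765 × 10⁻³ kΩ = 6.765
Sum: 86.52 + 2.945 + 6.765 = 96.23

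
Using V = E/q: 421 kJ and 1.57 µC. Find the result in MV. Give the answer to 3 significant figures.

(421 × 10^3) / (1.57 × 10^-6) = 268.15 × 10^9 V

268000 MV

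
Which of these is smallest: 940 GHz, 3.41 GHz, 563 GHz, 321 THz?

3.41 GHz

940 GHz = 940000000000 Hz
3.41 GHz = 3410000000 Hz
563 GHz = 563000000000 Hz
321 THz = 321000000000000 Hz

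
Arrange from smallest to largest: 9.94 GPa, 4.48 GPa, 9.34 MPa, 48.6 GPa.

9.34 MPa < 4.48 GPa < 9.94 GPa < 48.6 GPa

9.94 GPa = 9940000000 Pa
4.48 GPa = 4480000000 Pa
9.34 MPa = 9340000 Pa
48.6 GPa = 48600000000 Pa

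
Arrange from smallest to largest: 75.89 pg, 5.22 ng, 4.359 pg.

4.359 pg < 75.89 pg < 5.22 ng

75.89 pg = 0.00000000007589 g
5.22 ng = 0.00000000522 g
4.359 pg = 0.000000000004359 g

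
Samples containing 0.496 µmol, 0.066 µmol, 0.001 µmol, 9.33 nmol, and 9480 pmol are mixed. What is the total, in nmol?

In nmol:
  0.496 µmol = 0.496 × 10^3 nmol = 496
  0.066 µmol = 0.066 × 10^3 nmol = 66
  0.001 µmol = 0.001 × 10^3 nmol = 1
  9.33 nmol → 9.33
  9480 pmol = 9480 × 10^-3 nmol = 9.48
Sum: 496 + 66 + 1 + 9.33 + 9.48 = 581.81

581.81 nmol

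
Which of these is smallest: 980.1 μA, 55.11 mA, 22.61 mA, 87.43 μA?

980.1 μA = 0.0009801 A
55.11 mA = 0.05511 A
22.61 mA = 0.02261 A
87.43 μA = 0.00008743 A

87.43 μA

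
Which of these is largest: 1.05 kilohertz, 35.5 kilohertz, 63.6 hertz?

1.05 kilohertz = 1050 hertz
35.5 kilohertz = 35500 hertz
63.6 hertz = 63.6 hertz

35.5 kilohertz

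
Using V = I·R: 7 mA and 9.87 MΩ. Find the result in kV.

69.09 kV

7e-3 × 9.87e6 = 69.09e3 V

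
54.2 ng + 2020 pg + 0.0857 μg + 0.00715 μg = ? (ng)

In ng:
  54.2 ng → 54.2
  2020 pg = 2020 × 10⁻³ ng = 2.02
  0.0857 μg = 0.0857 × 10³ ng = 85.7
  0.00715 μg = 0.00715 × 10³ ng = 7.15
Sum: 54.2 + 2.02 + 85.7 + 7.15 = 149.07

149.07 ng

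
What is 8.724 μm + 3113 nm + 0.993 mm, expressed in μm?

In μm:
  8.724 μm → 8.724
  3113 nm = 3113e-3 μm = 3.113
  0.993 mm = 0.993e3 μm = 993
Sum: 8.724 + 3.113 + 993 = 1004.837

1004.837 μm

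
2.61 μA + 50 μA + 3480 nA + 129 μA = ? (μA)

In μA:
  2.61 μA → 2.61
  50 μA → 50
  3480 nA = 3480e-3 μA = 3.48
  129 μA → 129
Sum: 2.61 + 50 + 3.48 + 129 = 185.09

185.09 μA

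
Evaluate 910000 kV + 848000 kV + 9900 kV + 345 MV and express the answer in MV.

2112.9 MV

In MV:
  910000 kV = 910000e-3 MV = 910
  848000 kV = 848000e-3 MV = 848
  9900 kV = 9900e-3 MV = 9.9
  345 MV → 345
Sum: 910 + 848 + 9.9 + 345 = 2112.9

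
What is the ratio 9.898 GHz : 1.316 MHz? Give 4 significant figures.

7521

(9.898 × 10⁹) / (1.316 × 10⁶) = 7.5213 × 10³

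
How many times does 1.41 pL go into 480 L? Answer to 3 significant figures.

(480) / (1.41 × 10^-12) = 340.4 × 10^12

340000000000000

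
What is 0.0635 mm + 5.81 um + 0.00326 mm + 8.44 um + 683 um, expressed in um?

764.01 um

In um:
  0.0635 mm = 0.0635e3 um = 63.5
  5.81 um → 5.81
  0.00326 mm = 0.00326e3 um = 3.26
  8.44 um → 8.44
  683 um → 683
Sum: 63.5 + 5.81 + 3.26 + 8.44 + 683 = 764.01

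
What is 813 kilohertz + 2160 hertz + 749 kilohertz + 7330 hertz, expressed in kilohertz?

In kilohertz:
  813 kilohertz → 813
  2160 hertz = 2160 × 10⁻³ kilohertz = 2.16
  749 kilohertz → 749
  7330 hertz = 7330 × 10⁻³ kilohertz = 7.33
Sum: 813 + 2.16 + 749 + 7.33 = 1571.49

1571.49 kilohertz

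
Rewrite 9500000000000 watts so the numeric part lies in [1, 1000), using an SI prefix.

9.5 terawatts

= 9.5 × 10^12 watts; 10^12 is tera.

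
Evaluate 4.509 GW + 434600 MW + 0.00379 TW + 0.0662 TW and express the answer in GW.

509.099 GW

In GW:
  4.509 GW → 4.509
  434600 MW = 434600 × 10⁻³ GW = 434.6
  0.00379 TW = 0.00379 × 10³ GW = 3.79
  0.0662 TW = 0.0662 × 10³ GW = 66.2
Sum: 4.509 + 434.6 + 3.79 + 66.2 = 509.099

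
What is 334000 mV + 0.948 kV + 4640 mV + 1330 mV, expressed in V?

1287.97 V

In V:
  334000 mV = 334000 × 10⁻³ V = 334
  0.948 kV = 0.948 × 10³ V = 948
  4640 mV = 4640 × 10⁻³ V = 4.64
  1330 mV = 1330 × 10⁻³ V = 1.33
Sum: 334 + 948 + 4.64 + 1.33 = 1287.97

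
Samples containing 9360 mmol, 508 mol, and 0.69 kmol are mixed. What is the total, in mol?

1207.36 mol

In mol:
  9360 mmol = 9360 × 10⁻³ mol = 9.36
  508 mol → 508
  0.69 kmol = 0.69 × 10³ mol = 690
Sum: 9.36 + 508 + 690 = 1207.36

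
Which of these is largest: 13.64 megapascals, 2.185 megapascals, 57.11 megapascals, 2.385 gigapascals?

2.385 gigapascals

13.64 megapascals = 13640000 pascals
2.185 megapascals = 2185000 pascals
57.11 megapascals = 57110000 pascals
2.385 gigapascals = 2385000000 pascals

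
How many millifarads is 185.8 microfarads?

micro = 10^-6, milli = 10^-3; factor is 10^-3.
185.8 × 10^-3 = 0.1858

0.1858 millifarads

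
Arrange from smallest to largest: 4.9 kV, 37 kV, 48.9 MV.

4.9 kV = 4900 V
37 kV = 37000 V
48.9 MV = 48900000 V

4.9 kV < 37 kV < 48.9 MV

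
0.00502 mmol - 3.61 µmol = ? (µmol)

1.41 µmol

In µmol:
  0.00502 mmol = 0.00502 × 10^3 µmol = 5.02
  3.61 µmol → 3.61
Difference: 5.02 - 3.61 = 1.41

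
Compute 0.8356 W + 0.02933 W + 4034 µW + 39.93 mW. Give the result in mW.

908.894 mW

In mW:
  0.8356 W = 0.8356 × 10^3 mW = 835.6
  0.02933 W = 0.02933 × 10^3 mW = 29.33
  4034 µW = 4034 × 10^-3 mW = 4.034
  39.93 mW → 39.93
Sum: 835.6 + 29.33 + 4.034 + 39.93 = 908.894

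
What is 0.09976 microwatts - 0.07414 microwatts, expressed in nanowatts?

In nanowatts:
  0.09976 microwatts = 0.09976e3 nanowatts = 99.76
  0.07414 microwatts = 0.07414e3 nanowatts = 74.14
Difference: 99.76 - 74.14 = 25.62

25.62 nanowatts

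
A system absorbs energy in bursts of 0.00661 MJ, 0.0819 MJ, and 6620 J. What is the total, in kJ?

In kJ:
  0.00661 MJ = 0.00661 × 10³ kJ = 6.61
  0.0819 MJ = 0.0819 × 10³ kJ = 81.9
  6620 J = 6620 × 10⁻³ kJ = 6.62
Sum: 6.61 + 81.9 + 6.62 = 95.13

95.13 kJ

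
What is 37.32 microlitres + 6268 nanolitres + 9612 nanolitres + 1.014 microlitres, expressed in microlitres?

54.214 microlitres

In microlitres:
  37.32 microlitres → 37.32
  6268 nanolitres = 6268 × 10^-3 microlitres = 6.268
  9612 nanolitres = 9612 × 10^-3 microlitres = 9.612
  1.014 microlitres → 1.014
Sum: 37.32 + 6.268 + 9.612 + 1.014 = 54.214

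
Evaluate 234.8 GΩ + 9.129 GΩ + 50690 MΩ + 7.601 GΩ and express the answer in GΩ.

In GΩ:
  234.8 GΩ → 234.8
  9.129 GΩ → 9.129
  50690 MΩ = 50690e-3 GΩ = 50.69
  7.601 GΩ → 7.601
Sum: 234.8 + 9.129 + 50.69 + 7.601 = 302.22

302.22 GΩ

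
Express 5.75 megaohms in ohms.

5750000 ohms

mega = 1e6, (no prefix) = 1e0; factor is 1e6.
5.75 × 1e6 = 5750000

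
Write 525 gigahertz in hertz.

giga = 1e9, (no prefix) = 1e0; factor is 1e9.
525 × 1e9 = 525000000000

525000000000 hertz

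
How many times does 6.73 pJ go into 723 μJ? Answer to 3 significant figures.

(723 × 10⁻⁶) / (6.73 × 10⁻¹²) = 107.4 × 10⁶

107000000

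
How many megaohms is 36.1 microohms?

0.0000000000361 megaohms

micro = 1e-6, mega = 1e6; factor is 1e-12.
36.1 × 1e-12 = 0.0000000000361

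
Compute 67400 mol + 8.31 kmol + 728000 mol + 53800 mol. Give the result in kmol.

857.51 kmol

In kmol:
  67400 mol = 67400 × 10^-3 kmol = 67.4
  8.31 kmol → 8.31
  728000 mol = 728000 × 10^-3 kmol = 728
  53800 mol = 53800 × 10^-3 kmol = 53.8
Sum: 67.4 + 8.31 + 728 + 53.8 = 857.51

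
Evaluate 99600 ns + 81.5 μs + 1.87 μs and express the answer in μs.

In μs:
  99600 ns = 99600e-3 μs = 99.6
  81.5 μs → 81.5
  1.87 μs → 1.87
Sum: 99.6 + 81.5 + 1.87 = 182.97

182.97 μs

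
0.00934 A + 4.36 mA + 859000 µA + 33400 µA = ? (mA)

906.1 mA

In mA:
  0.00934 A = 0.00934 × 10³ mA = 9.34
  4.36 mA → 4.36
  859000 µA = 859000 × 10⁻³ mA = 859
  33400 µA = 33400 × 10⁻³ mA = 33.4
Sum: 9.34 + 4.36 + 859 + 33.4 = 906.1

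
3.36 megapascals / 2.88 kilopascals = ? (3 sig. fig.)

1170

(3.36e6) / (2.88e3) = 1.167e3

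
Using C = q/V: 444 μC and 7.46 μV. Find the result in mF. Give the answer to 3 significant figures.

(444 × 10⁻⁶) / (7.46 × 10⁻⁶) = 59.517 F

59500 mF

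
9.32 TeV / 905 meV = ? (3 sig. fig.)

(9.32 × 10¹²) / (905 × 10⁻³) = 0.0103 × 10¹⁵

10300000000000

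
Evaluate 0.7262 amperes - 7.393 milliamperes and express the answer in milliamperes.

In milliamperes:
  0.7262 amperes = 0.7262 × 10³ milliamperes = 726.2
  7.393 milliamperes → 7.393
Difference: 726.2 - 7.393 = 718.807

718.807 milliamperes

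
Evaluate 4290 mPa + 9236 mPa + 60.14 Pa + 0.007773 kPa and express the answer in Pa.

81.439 Pa

In Pa:
  4290 mPa = 4290 × 10^-3 Pa = 4.29
  9236 mPa = 9236 × 10^-3 Pa = 9.236
  60.14 Pa → 60.14
  0.007773 kPa = 0.007773 × 10^3 Pa = 7.773
Sum: 4.29 + 9.236 + 60.14 + 7.773 = 81.439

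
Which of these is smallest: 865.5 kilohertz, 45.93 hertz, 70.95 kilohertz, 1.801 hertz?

865.5 kilohertz = 865500 hertz
45.93 hertz = 45.93 hertz
70.95 kilohertz = 70950 hertz
1.801 hertz = 1.801 hertz

1.801 hertz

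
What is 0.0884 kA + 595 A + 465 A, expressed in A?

In A:
  0.0884 kA = 0.0884e3 A = 88.4
  595 A → 595
  465 A → 465
Sum: 88.4 + 595 + 465 = 1148.4

1148.4 A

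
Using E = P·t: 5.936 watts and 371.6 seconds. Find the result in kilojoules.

5.936 × 371.6 = 2205.8176 J

2.2058176 kilojoules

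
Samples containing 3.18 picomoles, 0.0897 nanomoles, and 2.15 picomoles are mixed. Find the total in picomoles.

In picomoles:
  3.18 picomoles → 3.18
  0.0897 nanomoles = 0.0897 × 10³ picomoles = 89.7
  2.15 picomoles → 2.15
Sum: 3.18 + 89.7 + 2.15 = 95.03

95.03 picomoles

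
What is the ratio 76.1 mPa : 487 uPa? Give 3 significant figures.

(76.1 × 10⁻³) / (487 × 10⁻⁶) = 0.1563 × 10³

156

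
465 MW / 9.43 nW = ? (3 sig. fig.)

(465 × 10^6) / (9.43 × 10^-9) = 49.31 × 10^15

49300000000000000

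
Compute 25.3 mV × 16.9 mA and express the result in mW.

25.3 × 10^-3 × 16.9 × 10^-3 = 427.57 × 10^-6 W

0.42757 mW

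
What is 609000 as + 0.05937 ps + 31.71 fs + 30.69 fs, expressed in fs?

730.77 fs

In fs:
  609000 as = 609000 × 10^-3 fs = 609
  0.05937 ps = 0.05937 × 10^3 fs = 59.37
  31.71 fs → 31.71
  30.69 fs → 30.69
Sum: 609 + 59.37 + 31.71 + 30.69 = 730.77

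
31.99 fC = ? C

0.00000000000003199 C

femto = 10⁻¹⁵, (no prefix) = 10⁰; factor is 10⁻¹⁵.
31.99 × 10⁻¹⁵ = 0.00000000000003199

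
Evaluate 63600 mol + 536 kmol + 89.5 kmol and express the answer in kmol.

In kmol:
  63600 mol = 63600 × 10⁻³ kmol = 63.6
  536 kmol → 536
  89.5 kmol → 89.5
Sum: 63.6 + 536 + 89.5 = 689.1

689.1 kmol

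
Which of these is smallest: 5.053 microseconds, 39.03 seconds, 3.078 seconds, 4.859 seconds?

5.053 microseconds = 0.000005053 seconds
39.03 seconds = 39.03 seconds
3.078 seconds = 3.078 seconds
4.859 seconds = 4.859 seconds

5.053 microseconds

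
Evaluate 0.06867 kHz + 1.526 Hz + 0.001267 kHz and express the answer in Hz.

71.463 Hz

In Hz:
  0.06867 kHz = 0.06867e3 Hz = 68.67
  1.526 Hz → 1.526
  0.001267 kHz = 0.001267e3 Hz = 1.267
Sum: 68.67 + 1.526 + 1.267 = 71.463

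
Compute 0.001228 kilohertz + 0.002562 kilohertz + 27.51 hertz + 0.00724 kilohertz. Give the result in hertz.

38.54 hertz

In hertz:
  0.001228 kilohertz = 0.001228e3 hertz = 1.228
  0.002562 kilohertz = 0.002562e3 hertz = 2.562
  27.51 hertz → 27.51
  0.00724 kilohertz = 0.00724e3 hertz = 7.24
Sum: 1.228 + 2.562 + 27.51 + 7.24 = 38.54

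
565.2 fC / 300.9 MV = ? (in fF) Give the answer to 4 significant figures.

0.000001878 fF

(565.2 × 10^-15) / (300.9 × 10^6) = 1.87836 × 10^-21 F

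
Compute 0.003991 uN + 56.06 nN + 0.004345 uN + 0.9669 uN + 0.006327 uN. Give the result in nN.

In nN:
  0.003991 uN = 0.003991e3 nN = 3.991
  56.06 nN → 56.06
  0.004345 uN = 0.004345e3 nN = 4.345
  0.9669 uN = 0.9669e3 nN = 966.9
  0.006327 uN = 0.006327e3 nN = 6.327
Sum: 3.991 + 56.06 + 4.345 + 966.9 + 6.327 = 1037.623

1037.623 nN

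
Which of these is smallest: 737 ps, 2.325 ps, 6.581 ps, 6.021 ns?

737 ps = 0.000000000737 s
2.325 ps = 0.000000000002325 s
6.581 ps = 0.000000000006581 s
6.021 ns = 0.000000006021 s

2.325 ps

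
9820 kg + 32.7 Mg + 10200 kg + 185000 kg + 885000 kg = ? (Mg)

1122.72 Mg

In Mg:
  9820 kg = 9820 × 10⁻³ Mg = 9.82
  32.7 Mg → 32.7
  10200 kg = 10200 × 10⁻³ Mg = 10.2
  185000 kg = 185000 × 10⁻³ Mg = 185
  885000 kg = 885000 × 10⁻³ Mg = 885
Sum: 9.82 + 32.7 + 10.2 + 185 + 885 = 1122.72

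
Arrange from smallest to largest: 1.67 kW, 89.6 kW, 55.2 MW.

1.67 kW = 1670 W
89.6 kW = 89600 W
55.2 MW = 55200000 W

1.67 kW < 89.6 kW < 55.2 MW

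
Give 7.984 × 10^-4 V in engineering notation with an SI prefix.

= 798.4 × 10^-6 V; 10^-6 is micro.

798.4 uV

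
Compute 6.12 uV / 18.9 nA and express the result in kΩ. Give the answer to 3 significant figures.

(6.12 × 10^-6) / (18.9 × 10^-9) = 0.32381 × 10^3 Ω

0.324 kΩ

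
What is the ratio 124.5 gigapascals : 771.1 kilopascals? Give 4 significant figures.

161500

(124.5e9) / (771.1e3) = 0.16146e6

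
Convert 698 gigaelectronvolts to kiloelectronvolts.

giga = 10⁹, kilo = 10³; factor is 10⁶.
698 × 10⁶ = 698000000

698000000 kiloelectronvolts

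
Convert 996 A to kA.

0.996 kA

(no prefix) = 1e0, kilo = 1e3; factor is 1e-3.
996 × 1e-3 = 0.996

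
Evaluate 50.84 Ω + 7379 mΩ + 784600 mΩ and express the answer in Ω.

842.819 Ω

In Ω:
  50.84 Ω → 50.84
  7379 mΩ = 7379e-3 Ω = 7.379
  784600 mΩ = 784600e-3 Ω = 784.6
Sum: 50.84 + 7.379 + 784.6 = 842.819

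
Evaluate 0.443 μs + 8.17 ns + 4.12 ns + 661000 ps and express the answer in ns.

In ns:
  0.443 μs = 0.443e3 ns = 443
  8.17 ns → 8.17
  4.12 ns → 4.12
  661000 ps = 661000e-3 ns = 661
Sum: 443 + 8.17 + 4.12 + 661 = 1116.29

1116.29 ns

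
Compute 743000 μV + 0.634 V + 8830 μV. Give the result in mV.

1385.83 mV

In mV:
  743000 μV = 743000 × 10⁻³ mV = 743
  0.634 V = 0.634 × 10³ mV = 634
  8830 μV = 8830 × 10⁻³ mV = 8.83
Sum: 743 + 634 + 8.83 = 1385.83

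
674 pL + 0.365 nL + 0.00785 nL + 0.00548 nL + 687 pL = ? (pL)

In pL:
  674 pL → 674
  0.365 nL = 0.365e3 pL = 365
  0.00785 nL = 0.00785e3 pL = 7.85
  0.00548 nL = 0.00548e3 pL = 5.48
  687 pL → 687
Sum: 674 + 365 + 7.85 + 5.48 + 687 = 1739.33

1739.33 pL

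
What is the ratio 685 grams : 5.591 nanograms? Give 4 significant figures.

122500000000

(685) / (5.591 × 10^-9) = 122.52 × 10^9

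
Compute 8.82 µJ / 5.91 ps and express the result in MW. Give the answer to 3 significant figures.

(8.82 × 10^-6) / (5.91 × 10^-12) = 1.4924 × 10^6 W

1.49 MW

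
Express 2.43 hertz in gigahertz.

(no prefix) = 10^0, giga = 10^9; factor is 10^-9.
2.43 × 10^-9 = 0.00000000243

0.00000000243 gigahertz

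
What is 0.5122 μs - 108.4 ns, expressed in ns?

In ns:
  0.5122 μs = 0.5122 × 10³ ns = 512.2
  108.4 ns → 108.4
Difference: 512.2 - 108.4 = 403.8

403.8 ns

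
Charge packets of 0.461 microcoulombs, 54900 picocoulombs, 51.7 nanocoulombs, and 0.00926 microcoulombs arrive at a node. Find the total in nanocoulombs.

576.86 nanocoulombs

In nanocoulombs:
  0.461 microcoulombs = 0.461 × 10³ nanocoulombs = 461
  54900 picocoulombs = 54900 × 10⁻³ nanocoulombs = 54.9
  51.7 nanocoulombs → 51.7
  0.00926 microcoulombs = 0.00926 × 10³ nanocoulombs = 9.26
Sum: 461 + 54.9 + 51.7 + 9.26 = 576.86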